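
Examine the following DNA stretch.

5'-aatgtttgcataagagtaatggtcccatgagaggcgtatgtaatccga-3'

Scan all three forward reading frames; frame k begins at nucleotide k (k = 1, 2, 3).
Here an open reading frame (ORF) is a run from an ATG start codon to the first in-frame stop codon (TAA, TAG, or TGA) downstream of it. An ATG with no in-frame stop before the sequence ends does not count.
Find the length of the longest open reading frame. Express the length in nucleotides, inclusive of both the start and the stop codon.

12

Frame 1: AAT GTT TGC ATA AGA GTA ATG GTC CCA TGA GAG GCG TAT GTA ATC CGA — ATG at 19, stop TGA at 28 → 12 nt.
Frame 2: ATG TTT GCA TAA GAG TAA TGG TCC CAT GAG AGG CGT ATG TAA TCC — ATG at 2, stop TAA at 11 → 12 nt; ATG at 38, stop TAA at 41 → 6 nt.
Frame 3: TGT TTG CAT AAG AGT AAT GGT CCC ATG AGA GGC GTA TGT AAT CCG — no ATG→stop ORF.
Longest: frame 1, positions 19–30, 12 nt = 4 codons = 3 aa. → 12 nucleotides.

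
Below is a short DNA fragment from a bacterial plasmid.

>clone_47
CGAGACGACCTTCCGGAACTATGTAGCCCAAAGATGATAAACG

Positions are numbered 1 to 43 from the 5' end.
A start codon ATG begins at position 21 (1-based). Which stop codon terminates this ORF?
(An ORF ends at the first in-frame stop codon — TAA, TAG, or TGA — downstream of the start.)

TAG

Codons from position 21: ATG (21–23), TAG (24–26).
The first in-frame stop codon is TAG.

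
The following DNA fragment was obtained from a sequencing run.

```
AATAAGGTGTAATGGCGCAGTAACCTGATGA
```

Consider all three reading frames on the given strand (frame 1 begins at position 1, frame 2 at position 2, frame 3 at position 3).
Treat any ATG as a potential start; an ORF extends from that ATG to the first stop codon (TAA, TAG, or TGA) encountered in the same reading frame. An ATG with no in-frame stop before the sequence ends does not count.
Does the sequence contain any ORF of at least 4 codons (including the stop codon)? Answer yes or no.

yes

Frame 1: AAT AAG GTG TAA TGG CGC AGT AAC CTG ATG — no ATG→stop ORF.
Frame 2: ATA AGG TGT AAT GGC GCA GTA ACC TGA TGA — no ATG→stop ORF.
Frame 3: TAA GGT GTA ATG GCG CAG TAA CCT GAT — ATG at 12, stop TAA at 21 → 12 nt.
Frame 3 has an ORF of 4 codons (positions 12–23) ≥ 4, so yes.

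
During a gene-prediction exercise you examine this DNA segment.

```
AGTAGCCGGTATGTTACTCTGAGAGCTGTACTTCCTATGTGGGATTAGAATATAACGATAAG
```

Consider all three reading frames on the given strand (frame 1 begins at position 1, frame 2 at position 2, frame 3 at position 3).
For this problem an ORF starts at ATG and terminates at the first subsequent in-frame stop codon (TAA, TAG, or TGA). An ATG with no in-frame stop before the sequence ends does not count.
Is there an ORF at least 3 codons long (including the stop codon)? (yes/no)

Frame 1: AGT AGC CGG TAT GTT ACT CTG AGA GCT GTA CTT CCT ATG TGG GAT TAG AAT ATA ACG ATA — ATG at 37, stop TAG at 46 → 12 nt.
Frame 2: GTA GCC GGT ATG TTA CTC TGA GAG CTG TAC TTC CTA TGT GGG ATT AGA ATA TAA CGA TAA — ATG at 11, stop TGA at 20 → 12 nt.
Frame 3: TAG CCG GTA TGT TAC TCT GAG AGC TGT ACT TCC TAT GTG GGA TTA GAA TAT AAC GAT AAG — no ATG→stop ORF.
Frame 1 has an ORF of 4 codons (positions 37–48) ≥ 3, so yes.

yes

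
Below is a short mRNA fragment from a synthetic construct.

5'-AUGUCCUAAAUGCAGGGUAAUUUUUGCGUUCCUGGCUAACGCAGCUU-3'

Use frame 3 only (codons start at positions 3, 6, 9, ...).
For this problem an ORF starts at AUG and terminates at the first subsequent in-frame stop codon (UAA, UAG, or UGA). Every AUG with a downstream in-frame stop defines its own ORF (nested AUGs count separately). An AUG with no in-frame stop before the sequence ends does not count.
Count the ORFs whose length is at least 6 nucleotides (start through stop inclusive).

Frame 3: GUC CUA AAU GCA GGG UAA UUU UUG CGU UCC UGG CUA ACG CAG CUU — no AUG→stop ORF.
No ORF reaches 6 nucleotides. Count = 0.

0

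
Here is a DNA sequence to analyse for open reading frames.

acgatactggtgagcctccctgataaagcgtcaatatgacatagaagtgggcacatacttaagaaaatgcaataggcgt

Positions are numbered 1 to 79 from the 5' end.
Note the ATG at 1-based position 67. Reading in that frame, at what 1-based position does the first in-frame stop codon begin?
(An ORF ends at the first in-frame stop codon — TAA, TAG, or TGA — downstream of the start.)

73

Codons from position 67: ATG (67–69), CAA (70–72), TAG (73–75).
TAG is a stop codon; it begins at position 73.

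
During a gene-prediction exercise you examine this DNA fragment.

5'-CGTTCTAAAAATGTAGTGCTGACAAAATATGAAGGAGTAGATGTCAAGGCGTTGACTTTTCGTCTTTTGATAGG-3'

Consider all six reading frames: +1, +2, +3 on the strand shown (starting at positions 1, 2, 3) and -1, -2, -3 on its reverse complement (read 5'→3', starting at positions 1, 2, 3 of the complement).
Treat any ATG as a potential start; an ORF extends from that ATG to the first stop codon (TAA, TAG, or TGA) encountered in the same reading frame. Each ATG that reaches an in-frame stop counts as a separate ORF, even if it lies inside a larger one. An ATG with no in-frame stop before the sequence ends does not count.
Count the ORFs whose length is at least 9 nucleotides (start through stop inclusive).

Reverse complement (5'→3'): CCTATCAAAAGACGAAAAGTCAACGCCTTGACATCTACTCCTTCATATTTTGTCAGCACTACATTTTTAGAACG
Frame +1: CGT TCT AAA AAT GTA GTG CTG ACA AAA TAT GAA GGA GTA GAT GTC AAG GCG TTG ACT TTT CGT CTT TTG ATA — no ATG→stop ORF.
Frame +2: GTT CTA AAA ATG TAG TGC TGA CAA AAT ATG AAG GAG TAG ATG TCA AGG CGT TGA CTT TTC GTC TTT TGA TAG — ATG at 11, stop TAG at 14 → 6 nt; ATG at 29, stop TAG at 38 → 12 nt; ATG at 41, stop TGA at 53 → 15 nt.
Frame +3: TTC TAA AAA TGT AGT GCT GAC AAA ATA TGA AGG AGT AGA TGT CAA GGC GTT GAC TTT TCG TCT TTT GAT AGG — no ATG→stop ORF.
Frame -1: CCT ATC AAA AGA CGA AAA GTC AAC GCC TTG ACA TCT ACT CCT TCA TAT TTT GTC AGC ACT ACA TTT TTA GAA — no ATG→stop ORF.
Frame -2: CTA TCA AAA GAC GAA AAG TCA ACG CCT TGA CAT CTA CTC CTT CAT ATT TTG TCA GCA CTA CAT TTT TAG AAC — no ATG→stop ORF.
Frame -3: TAT CAA AAG ACG AAA AGT CAA CGC CTT GAC ATC TAC TCC TTC ATA TTT TGT CAG CAC TAC ATT TTT AGA ACG — no ATG→stop ORF.
ORFs ≥ 9 nucleotides: frame +2 29–40 (12 nucleotides), frame +2 41–55 (15 nucleotides). Count = 2.

2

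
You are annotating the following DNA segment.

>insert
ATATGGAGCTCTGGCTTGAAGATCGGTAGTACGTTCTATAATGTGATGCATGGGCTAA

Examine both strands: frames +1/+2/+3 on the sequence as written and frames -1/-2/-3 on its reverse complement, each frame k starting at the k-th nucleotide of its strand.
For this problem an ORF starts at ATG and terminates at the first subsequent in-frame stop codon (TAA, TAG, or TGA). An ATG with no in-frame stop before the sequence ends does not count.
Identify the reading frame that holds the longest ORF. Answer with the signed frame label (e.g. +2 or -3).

+3

Reverse complement (5'→3'): TTAGCCCATGCATCACATTATAGAACGTACTACCGATCTTCAAGCCAGAGCTCCATAT
Frame +1: ATA TGG AGC TCT GGC TTG AAG ATC GGT AGT ACG TTC TAT AAT GTG ATG CAT GGG CTA — no ATG→stop ORF.
Frame +2: TAT GGA GCT CTG GCT TGA AGA TCG GTA GTA CGT TCT ATA ATG TGA TGC ATG GGC TAA — ATG at 41, stop TGA at 44 → 6 nt; ATG at 50, stop TAA at 56 → 9 nt.
Frame +3: ATG GAG CTC TGG CTT GAA GAT CGG TAG TAC GTT CTA TAA TGT GAT GCA TGG GCT — ATG at 3, stop TAG at 27 → 27 nt.
Frame -1: TTA GCC CAT GCA TCA CAT TAT AGA ACG TAC TAC CGA TCT TCA AGC CAG AGC TCC ATA — no ATG→stop ORF.
Frame -2: TAG CCC ATG CAT CAC ATT ATA GAA CGT ACT ACC GAT CTT CAA GCC AGA GCT CCA TAT — no ATG→stop ORF.
Frame -3: AGC CCA TGC ATC ACA TTA TAG AAC GTA CTA CCG ATC TTC AAG CCA GAG CTC CAT — no ATG→stop ORF.
Longest ORF is 27 nt in frame +3 (positions 3–29).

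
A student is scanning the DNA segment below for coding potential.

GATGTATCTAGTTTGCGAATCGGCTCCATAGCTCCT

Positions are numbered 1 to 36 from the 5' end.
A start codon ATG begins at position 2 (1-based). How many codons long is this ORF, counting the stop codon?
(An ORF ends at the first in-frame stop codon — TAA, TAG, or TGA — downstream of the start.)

10

Codons from position 2: ATG (2–4), TAT (5–7), CTA (8–10), GTT (11–13), TGC (14–16), GAA (17–19), TCG (20–22), GCT (23–25), CCA (26–28), TAG (29–31).
TAG is the first in-frame stop; that's 10 codons including the stop.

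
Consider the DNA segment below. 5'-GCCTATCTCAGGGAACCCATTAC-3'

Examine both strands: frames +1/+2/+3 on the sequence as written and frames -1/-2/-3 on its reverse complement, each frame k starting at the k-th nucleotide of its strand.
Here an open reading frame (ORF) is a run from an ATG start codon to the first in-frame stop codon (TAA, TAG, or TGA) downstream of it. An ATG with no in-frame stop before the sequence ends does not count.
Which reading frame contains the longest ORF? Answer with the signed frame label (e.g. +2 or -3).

-1

Reverse complement (5'→3'): GTAATGGGTTCCCTGAGATAGGC
Frame +1: GCC TAT CTC AGG GAA CCC ATT — no ATG→stop ORF.
Frame +2: CCT ATC TCA GGG AAC CCA TTA — no ATG→stop ORF.
Frame +3: CTA TCT CAG GGA ACC CAT TAC — no ATG→stop ORF.
Frame -1: GTA ATG GGT TCC CTG AGA TAG — ATG at 4, stop TAG at 19 → 18 nt.
Frame -2: TAA TGG GTT CCC TGA GAT AGG — no ATG→stop ORF.
Frame -3: AAT GGG TTC CCT GAG ATA GGC — no ATG→stop ORF.
Longest ORF is 18 nt in frame -1 (positions 4–21).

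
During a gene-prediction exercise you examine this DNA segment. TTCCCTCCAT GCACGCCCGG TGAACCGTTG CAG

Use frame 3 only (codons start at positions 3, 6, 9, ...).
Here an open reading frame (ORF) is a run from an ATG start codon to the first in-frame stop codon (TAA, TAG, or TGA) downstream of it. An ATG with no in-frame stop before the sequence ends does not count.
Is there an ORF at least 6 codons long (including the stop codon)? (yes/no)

no

Frame 3: CCC TCC ATG CAC GCC CGG TGA ACC GTT GCA — ATG at 9, stop TGA at 21 → 15 nt.
Largest ORF found is 5 codons < 6, so no.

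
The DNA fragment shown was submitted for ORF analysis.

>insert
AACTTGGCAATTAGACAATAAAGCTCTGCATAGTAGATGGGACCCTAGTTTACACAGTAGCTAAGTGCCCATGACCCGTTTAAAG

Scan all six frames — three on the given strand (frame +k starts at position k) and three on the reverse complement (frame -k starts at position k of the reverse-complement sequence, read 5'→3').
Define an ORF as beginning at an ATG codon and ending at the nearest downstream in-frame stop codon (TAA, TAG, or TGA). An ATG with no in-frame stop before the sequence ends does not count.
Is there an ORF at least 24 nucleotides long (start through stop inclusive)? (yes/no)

Reverse complement (5'→3'): CTTTAAACGGGTCATGGGCACTTAGCTACTGTGTAAACTAGGGTCCCATCTACTATGCAGAGCTTTATTGTCTAATTGCCAAGTT
Frame +1: AAC TTG GCA ATT AGA CAA TAA AGC TCT GCA TAG TAG ATG GGA CCC TAG TTT ACA CAG TAG CTA AGT GCC CAT GAC CCG TTT AAA — ATG at 37, stop TAG at 46 → 12 nt.
Frame +2: ACT TGG CAA TTA GAC AAT AAA GCT CTG CAT AGT AGA TGG GAC CCT AGT TTA CAC AGT AGC TAA GTG CCC ATG ACC CGT TTA AAG — no ATG→stop ORF.
Frame +3: CTT GGC AAT TAG ACA ATA AAG CTC TGC ATA GTA GAT GGG ACC CTA GTT TAC ACA GTA GCT AAG TGC CCA TGA CCC GTT TAA — no ATG→stop ORF.
Frame -1: CTT TAA ACG GGT CAT GGG CAC TTA GCT ACT GTG TAA ACT AGG GTC CCA TCT ACT ATG CAG AGC TTT ATT GTC TAA TTG CCA AGT — ATG at 55, stop TAA at 73 → 21 nt.
Frame -2: TTT AAA CGG GTC ATG GGC ACT TAG CTA CTG TGT AAA CTA GGG TCC CAT CTA CTA TGC AGA GCT TTA TTG TCT AAT TGC CAA GTT — ATG at 14, stop TAG at 23 → 12 nt.
Frame -3: TTA AAC GGG TCA TGG GCA CTT AGC TAC TGT GTA AAC TAG GGT CCC ATC TAC TAT GCA GAG CTT TAT TGT CTA ATT GCC AAG — no ATG→stop ORF.
Largest ORF found is 21 nucleotides < 24, so no.

no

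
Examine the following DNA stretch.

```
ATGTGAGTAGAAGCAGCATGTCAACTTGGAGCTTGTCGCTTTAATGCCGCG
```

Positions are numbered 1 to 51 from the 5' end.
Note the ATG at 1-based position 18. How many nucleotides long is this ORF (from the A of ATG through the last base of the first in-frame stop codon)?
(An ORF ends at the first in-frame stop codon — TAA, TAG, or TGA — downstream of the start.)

27

Codons from position 18: ATG (18–20), TCA (21–23), ACT (24–26), TGG (27–29), AGC (30–32), TTG (33–35), TCG (36–38), CTT (39–41), TAA (42–44).
TAA is the first in-frame stop; ORF spans 18–44, 27 nucleotides.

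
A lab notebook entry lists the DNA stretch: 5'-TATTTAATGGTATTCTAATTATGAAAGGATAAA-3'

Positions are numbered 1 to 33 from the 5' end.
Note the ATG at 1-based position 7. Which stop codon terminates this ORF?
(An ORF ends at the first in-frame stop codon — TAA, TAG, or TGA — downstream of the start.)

TAA

Codons from position 7: ATG (7–9), GTA (10–12), TTC (13–15), TAA (16–18).
The first in-frame stop codon is TAA.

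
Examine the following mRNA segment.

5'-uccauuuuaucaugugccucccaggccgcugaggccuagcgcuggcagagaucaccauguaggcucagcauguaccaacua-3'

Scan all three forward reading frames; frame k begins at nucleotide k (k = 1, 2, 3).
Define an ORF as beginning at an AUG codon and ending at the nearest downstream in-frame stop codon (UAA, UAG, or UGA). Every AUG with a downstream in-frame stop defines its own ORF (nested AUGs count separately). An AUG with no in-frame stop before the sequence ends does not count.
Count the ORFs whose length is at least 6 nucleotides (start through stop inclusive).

Frame 1: UCC AUU UUA UCA UGU GCC UCC CAG GCC GCU GAG GCC UAG CGC UGG CAG AGA UCA CCA UGU AGG CUC AGC AUG UAC CAA CUA — no AUG→stop ORF.
Frame 2: CCA UUU UAU CAU GUG CCU CCC AGG CCG CUG AGG CCU AGC GCU GGC AGA GAU CAC CAU GUA GGC UCA GCA UGU ACC AAC — no AUG→stop ORF.
Frame 3: CAU UUU AUC AUG UGC CUC CCA GGC CGC UGA GGC CUA GCG CUG GCA GAG AUC ACC AUG UAG GCU CAG CAU GUA CCA ACU — AUG at 12, stop UGA at 30 → 21 nt; AUG at 57, stop UAG at 60 → 6 nt.
ORFs ≥ 6 nucleotides: frame 3 12–32 (21 nucleotides), frame 3 57–62 (6 nucleotides). Count = 2.

2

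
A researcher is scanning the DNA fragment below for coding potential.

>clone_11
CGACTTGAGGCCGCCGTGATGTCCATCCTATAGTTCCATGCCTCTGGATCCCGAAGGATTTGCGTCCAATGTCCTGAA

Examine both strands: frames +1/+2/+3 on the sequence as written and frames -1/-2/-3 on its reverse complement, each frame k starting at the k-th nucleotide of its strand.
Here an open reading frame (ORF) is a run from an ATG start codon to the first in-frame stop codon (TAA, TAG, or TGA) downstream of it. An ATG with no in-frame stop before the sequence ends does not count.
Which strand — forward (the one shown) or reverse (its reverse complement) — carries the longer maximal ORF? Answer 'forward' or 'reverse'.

Reverse complement (5'→3'): TTCAGGACATTGGACGCAAATCCTTCGGGATCCAGAGGCATGGAACTATAGGATGGACATCACGGCGGCCTCAAGTCG
Frame +1: CGA CTT GAG GCC GCC GTG ATG TCC ATC CTA TAG TTC CAT GCC TCT GGA TCC CGA AGG ATT TGC GTC CAA TGT CCT GAA — ATG at 19, stop TAG at 31 → 15 nt.
Frame +2: GAC TTG AGG CCG CCG TGA TGT CCA TCC TAT AGT TCC ATG CCT CTG GAT CCC GAA GGA TTT GCG TCC AAT GTC CTG — no ATG→stop ORF.
Frame +3: ACT TGA GGC CGC CGT GAT GTC CAT CCT ATA GTT CCA TGC CTC TGG ATC CCG AAG GAT TTG CGT CCA ATG TCC TGA — ATG at 69, stop TGA at 75 → 9 nt.
Frame -1: TTC AGG ACA TTG GAC GCA AAT CCT TCG GGA TCC AGA GGC ATG GAA CTA TAG GAT GGA CAT CAC GGC GGC CTC AAG TCG — ATG at 40, stop TAG at 49 → 12 nt.
Frame -2: TCA GGA CAT TGG ACG CAA ATC CTT CGG GAT CCA GAG GCA TGG AAC TAT AGG ATG GAC ATC ACG GCG GCC TCA AGT — no ATG→stop ORF.
Frame -3: CAG GAC ATT GGA CGC AAA TCC TTC GGG ATC CAG AGG CAT GGA ACT ATA GGA TGG ACA TCA CGG CGG CCT CAA GTC — no ATG→stop ORF.
Forward-strand max 15 nt; reverse-strand max 12 nt. The forward strand has the longer ORF.

forward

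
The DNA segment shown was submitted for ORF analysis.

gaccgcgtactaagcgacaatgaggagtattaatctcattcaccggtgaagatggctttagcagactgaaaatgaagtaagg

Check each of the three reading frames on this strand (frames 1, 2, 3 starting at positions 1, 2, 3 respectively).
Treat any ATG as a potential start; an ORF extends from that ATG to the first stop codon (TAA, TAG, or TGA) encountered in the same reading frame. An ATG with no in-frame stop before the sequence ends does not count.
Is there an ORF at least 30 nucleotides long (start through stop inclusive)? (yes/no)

Frame 1: GAC CGC GTA CTA AGC GAC AAT GAG GAG TAT TAA TCT CAT TCA CCG GTG AAG ATG GCT TTA GCA GAC TGA AAA TGA AGT AAG — ATG at 52, stop TGA at 67 → 18 nt.
Frame 2: ACC GCG TAC TAA GCG ACA ATG AGG AGT ATT AAT CTC ATT CAC CGG TGA AGA TGG CTT TAG CAG ACT GAA AAT GAA GTA AGG — ATG at 20, stop TGA at 47 → 30 nt.
Frame 3: CCG CGT ACT AAG CGA CAA TGA GGA GTA TTA ATC TCA TTC ACC GGT GAA GAT GGC TTT AGC AGA CTG AAA ATG AAG TAA — ATG at 72, stop TAA at 78 → 9 nt.
Frame 2 has an ORF of 30 nucleotides (positions 20–49) ≥ 30, so yes.

yes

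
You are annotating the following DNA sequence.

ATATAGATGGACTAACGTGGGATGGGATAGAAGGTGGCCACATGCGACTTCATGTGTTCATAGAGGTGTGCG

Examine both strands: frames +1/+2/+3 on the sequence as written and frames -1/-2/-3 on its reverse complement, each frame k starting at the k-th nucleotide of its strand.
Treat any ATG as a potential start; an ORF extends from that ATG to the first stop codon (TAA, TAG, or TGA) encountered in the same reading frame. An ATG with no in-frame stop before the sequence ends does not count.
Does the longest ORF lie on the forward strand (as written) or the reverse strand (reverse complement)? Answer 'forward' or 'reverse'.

reverse

Reverse complement (5'→3'): CGCACACCTCTATGAACACATGAAGTCGCATGTGGCCACCTTCTATCCCATCCCACGTTAGTCCATCTATAT
Frame +1: ATA TAG ATG GAC TAA CGT GGG ATG GGA TAG AAG GTG GCC ACA TGC GAC TTC ATG TGT TCA TAG AGG TGT GCG — ATG at 7, stop TAA at 13 → 9 nt; ATG at 22, stop TAG at 28 → 9 nt; ATG at 52, stop TAG at 61 → 12 nt.
Frame +2: TAT AGA TGG ACT AAC GTG GGA TGG GAT AGA AGG TGG CCA CAT GCG ACT TCA TGT GTT CAT AGA GGT GTG — no ATG→stop ORF.
Frame +3: ATA GAT GGA CTA ACG TGG GAT GGG ATA GAA GGT GGC CAC ATG CGA CTT CAT GTG TTC ATA GAG GTG TGC — no ATG→stop ORF.
Frame -1: CGC ACA CCT CTA TGA ACA CAT GAA GTC GCA TGT GGC CAC CTT CTA TCC CAT CCC ACG TTA GTC CAT CTA TAT — no ATG→stop ORF.
Frame -2: GCA CAC CTC TAT GAA CAC ATG AAG TCG CAT GTG GCC ACC TTC TAT CCC ATC CCA CGT TAG TCC ATC TAT — ATG at 20, stop TAG at 59 → 42 nt.
Frame -3: CAC ACC TCT ATG AAC ACA TGA AGT CGC ATG TGG CCA CCT TCT ATC CCA TCC CAC GTT AGT CCA TCT ATA — ATG at 12, stop TGA at 21 → 12 nt.
Forward-strand max 12 nt; reverse-strand max 42 nt. The reverse strand has the longer ORF.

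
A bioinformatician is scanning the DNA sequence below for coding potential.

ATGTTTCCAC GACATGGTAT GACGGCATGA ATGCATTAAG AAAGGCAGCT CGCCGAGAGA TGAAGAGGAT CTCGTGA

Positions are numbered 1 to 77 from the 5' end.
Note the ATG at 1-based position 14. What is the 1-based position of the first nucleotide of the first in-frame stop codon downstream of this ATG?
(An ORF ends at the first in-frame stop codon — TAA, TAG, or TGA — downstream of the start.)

Codons from position 14: ATG (14–16), GTA (17–19), TGA (20–22).
TGA is a stop codon; it begins at position 20.

20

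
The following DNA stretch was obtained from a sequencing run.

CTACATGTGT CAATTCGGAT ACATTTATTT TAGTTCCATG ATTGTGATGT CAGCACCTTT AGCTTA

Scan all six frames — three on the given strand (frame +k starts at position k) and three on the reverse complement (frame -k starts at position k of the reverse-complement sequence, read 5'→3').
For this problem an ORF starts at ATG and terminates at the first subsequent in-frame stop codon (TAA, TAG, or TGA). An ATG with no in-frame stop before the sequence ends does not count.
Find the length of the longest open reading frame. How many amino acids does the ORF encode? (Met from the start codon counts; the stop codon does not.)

Reverse complement (5'→3'): TAAGCTAAAGGTGCTGACATCACAATCATGGAACTAAAATAAATGTATCCGAATTGACACATGTAG
Frame +1: CTA CAT GTG TCA ATT CGG ATA CAT TTA TTT TAG TTC CAT GAT TGT GAT GTC AGC ACC TTT AGC TTA — no ATG→stop ORF.
Frame +2: TAC ATG TGT CAA TTC GGA TAC ATT TAT TTT AGT TCC ATG ATT GTG ATG TCA GCA CCT TTA GCT — no ATG→stop ORF.
Frame +3: ACA TGT GTC AAT TCG GAT ACA TTT ATT TTA GTT CCA TGA TTG TGA TGT CAG CAC CTT TAG CTT — no ATG→stop ORF.
Frame -1: TAA GCT AAA GGT GCT GAC ATC ACA ATC ATG GAA CTA AAA TAA ATG TAT CCG AAT TGA CAC ATG TAG — ATG at 28, stop TAA at 40 → 15 nt; ATG at 43, stop TGA at 55 → 15 nt; ATG at 61, stop TAG at 64 → 6 nt.
Frame -2: AAG CTA AAG GTG CTG ACA TCA CAA TCA TGG AAC TAA AAT AAA TGT ATC CGA ATT GAC ACA TGT — no ATG→stop ORF.
Frame -3: AGC TAA AGG TGC TGA CAT CAC AAT CAT GGA ACT AAA ATA AAT GTA TCC GAA TTG ACA CAT GTA — no ATG→stop ORF.
Longest: frame -1, positions 28–42, 15 nt = 5 codons = 4 aa. → 4 amino acids.

4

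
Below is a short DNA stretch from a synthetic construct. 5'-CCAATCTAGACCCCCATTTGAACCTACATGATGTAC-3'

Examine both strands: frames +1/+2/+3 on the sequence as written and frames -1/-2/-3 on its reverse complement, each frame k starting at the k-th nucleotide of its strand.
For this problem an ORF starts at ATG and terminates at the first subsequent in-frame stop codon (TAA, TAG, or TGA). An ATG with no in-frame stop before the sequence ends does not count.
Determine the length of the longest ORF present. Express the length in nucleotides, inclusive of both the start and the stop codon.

Reverse complement (5'→3'): GTACATCATGTAGGTTCAAATGGGGGTCTAGATTGG
Frame +1: CCA ATC TAG ACC CCC ATT TGA ACC TAC ATG ATG TAC — no ATG→stop ORF.
Frame +2: CAA TCT AGA CCC CCA TTT GAA CCT ACA TGA TGT — no ATG→stop ORF.
Frame +3: AAT CTA GAC CCC CAT TTG AAC CTA CAT GAT GTA — no ATG→stop ORF.
Frame -1: GTA CAT CAT GTA GGT TCA AAT GGG GGT CTA GAT TGG — no ATG→stop ORF.
Frame -2: TAC ATC ATG TAG GTT CAA ATG GGG GTC TAG ATT — ATG at 8, stop TAG at 11 → 6 nt; ATG at 20, stop TAG at 29 → 12 nt.
Frame -3: ACA TCA TGT AGG TTC AAA TGG GGG TCT AGA TTG — no ATG→stop ORF.
Longest: frame -2, positions 20–31, 12 nt = 4 codons = 3 aa. → 12 nucleotides.

12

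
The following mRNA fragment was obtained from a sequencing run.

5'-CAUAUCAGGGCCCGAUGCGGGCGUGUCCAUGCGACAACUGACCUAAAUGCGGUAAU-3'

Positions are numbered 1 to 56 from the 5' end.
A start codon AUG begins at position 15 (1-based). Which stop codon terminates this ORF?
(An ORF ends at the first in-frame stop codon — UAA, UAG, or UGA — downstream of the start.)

Codons from position 15: AUG (15–17), CGG (18–20), GCG (21–23), UGU (24–26), CCA (27–29), UGC (30–32), GAC (33–35), AAC (36–38), UGA (39–41).
The first in-frame stop codon is UGA.

UGA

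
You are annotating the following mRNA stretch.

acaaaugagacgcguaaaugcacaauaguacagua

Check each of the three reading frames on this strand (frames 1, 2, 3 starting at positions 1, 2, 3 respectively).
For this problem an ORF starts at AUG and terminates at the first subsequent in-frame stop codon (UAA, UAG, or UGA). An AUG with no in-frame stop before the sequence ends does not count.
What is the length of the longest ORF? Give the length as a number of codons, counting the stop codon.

Frame 1: ACA AAU GAG ACG CGU AAA UGC ACA AUA GUA CAG — no AUG→stop ORF.
Frame 2: CAA AUG AGA CGC GUA AAU GCA CAA UAG UAC AGU — AUG at 5, stop UAG at 26 → 24 nt.
Frame 3: AAA UGA GAC GCG UAA AUG CAC AAU AGU ACA GUA — no AUG→stop ORF.
Longest: frame 2, positions 5–28, 24 nt = 8 codons = 7 aa. → 8 codons.

8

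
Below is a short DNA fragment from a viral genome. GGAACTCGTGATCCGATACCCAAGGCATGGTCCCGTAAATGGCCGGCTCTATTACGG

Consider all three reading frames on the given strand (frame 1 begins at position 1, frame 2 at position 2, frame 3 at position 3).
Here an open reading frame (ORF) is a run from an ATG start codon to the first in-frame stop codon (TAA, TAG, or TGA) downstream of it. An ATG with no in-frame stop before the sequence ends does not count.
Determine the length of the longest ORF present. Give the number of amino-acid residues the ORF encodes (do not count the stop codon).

3

Frame 1: GGA ACT CGT GAT CCG ATA CCC AAG GCA TGG TCC CGT AAA TGG CCG GCT CTA TTA CGG — no ATG→stop ORF.
Frame 2: GAA CTC GTG ATC CGA TAC CCA AGG CAT GGT CCC GTA AAT GGC CGG CTC TAT TAC — no ATG→stop ORF.
Frame 3: AAC TCG TGA TCC GAT ACC CAA GGC ATG GTC CCG TAA ATG GCC GGC TCT ATT ACG — ATG at 27, stop TAA at 36 → 12 nt.
Longest: frame 3, positions 27–38, 12 nt = 4 codons = 3 aa. → 3 amino acids.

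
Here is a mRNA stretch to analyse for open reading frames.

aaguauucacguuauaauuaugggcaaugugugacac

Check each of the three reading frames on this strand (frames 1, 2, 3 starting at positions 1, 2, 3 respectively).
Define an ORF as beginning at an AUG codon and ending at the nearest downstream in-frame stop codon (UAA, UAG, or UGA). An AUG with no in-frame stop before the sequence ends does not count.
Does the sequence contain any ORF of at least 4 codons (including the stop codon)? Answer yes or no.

yes

Frame 1: AAG UAU UCA CGU UAU AAU UAU GGG CAA UGU GUG ACA — no AUG→stop ORF.
Frame 2: AGU AUU CAC GUU AUA AUU AUG GGC AAU GUG UGA CAC — AUG at 20, stop UGA at 32 → 15 nt.
Frame 3: GUA UUC ACG UUA UAA UUA UGG GCA AUG UGU GAC — no AUG→stop ORF.
Frame 2 has an ORF of 5 codons (positions 20–34) ≥ 4, so yes.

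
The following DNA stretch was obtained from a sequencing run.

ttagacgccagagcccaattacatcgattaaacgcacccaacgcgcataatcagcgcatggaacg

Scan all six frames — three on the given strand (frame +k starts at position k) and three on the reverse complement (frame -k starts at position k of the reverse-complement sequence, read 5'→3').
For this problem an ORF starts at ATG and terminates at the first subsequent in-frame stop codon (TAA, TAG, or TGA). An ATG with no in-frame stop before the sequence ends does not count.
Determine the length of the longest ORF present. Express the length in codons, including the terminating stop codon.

7

Reverse complement (5'→3'): CGTTCCATGCGCTGATTATGCGCGTTGGGTGCGTTTAATCGATGTAATTGGGCTCTGGCGTCTAA
Frame +1: TTA GAC GCC AGA GCC CAA TTA CAT CGA TTA AAC GCA CCC AAC GCG CAT AAT CAG CGC ATG GAA — no ATG→stop ORF.
Frame +2: TAG ACG CCA GAG CCC AAT TAC ATC GAT TAA ACG CAC CCA ACG CGC ATA ATC AGC GCA TGG AAC — no ATG→stop ORF.
Frame +3: AGA CGC CAG AGC CCA ATT ACA TCG ATT AAA CGC ACC CAA CGC GCA TAA TCA GCG CAT GGA ACG — no ATG→stop ORF.
Frame -1: CGT TCC ATG CGC TGA TTA TGC GCG TTG GGT GCG TTT AAT CGA TGT AAT TGG GCT CTG GCG TCT — ATG at 7, stop TGA at 13 → 9 nt.
Frame -2: GTT CCA TGC GCT GAT TAT GCG CGT TGG GTG CGT TTA ATC GAT GTA ATT GGG CTC TGG CGT CTA — no ATG→stop ORF.
Frame -3: TTC CAT GCG CTG ATT ATG CGC GTT GGG TGC GTT TAA TCG ATG TAA TTG GGC TCT GGC GTC TAA — ATG at 18, stop TAA at 36 → 21 nt; ATG at 42, stop TAA at 45 → 6 nt.
Longest: frame -3, positions 18–38, 21 nt = 7 codons = 6 aa. → 7 codons.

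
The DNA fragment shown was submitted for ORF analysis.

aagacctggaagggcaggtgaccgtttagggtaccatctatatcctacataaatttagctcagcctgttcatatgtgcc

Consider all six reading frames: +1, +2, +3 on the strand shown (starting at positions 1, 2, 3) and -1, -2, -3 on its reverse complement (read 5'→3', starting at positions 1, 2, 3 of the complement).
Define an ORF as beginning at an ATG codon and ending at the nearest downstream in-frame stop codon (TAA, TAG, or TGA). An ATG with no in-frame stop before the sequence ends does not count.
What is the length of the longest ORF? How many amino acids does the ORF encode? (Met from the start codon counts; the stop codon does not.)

Reverse complement (5'→3'): GGCACATATGAACAGGCTGAGCTAAATTTATGTAGGATATAGATGGTACCCTAAACGGTCACCTGCCCTTCCAGGTCTT
Frame +1: AAG ACC TGG AAG GGC AGG TGA CCG TTT AGG GTA CCA TCT ATA TCC TAC ATA AAT TTA GCT CAG CCT GTT CAT ATG TGC — no ATG→stop ORF.
Frame +2: AGA CCT GGA AGG GCA GGT GAC CGT TTA GGG TAC CAT CTA TAT CCT ACA TAA ATT TAG CTC AGC CTG TTC ATA TGT GCC — no ATG→stop ORF.
Frame +3: GAC CTG GAA GGG CAG GTG ACC GTT TAG GGT ACC ATC TAT ATC CTA CAT AAA TTT AGC TCA GCC TGT TCA TAT GTG — no ATG→stop ORF.
Frame -1: GGC ACA TAT GAA CAG GCT GAG CTA AAT TTA TGT AGG ATA TAG ATG GTA CCC TAA ACG GTC ACC TGC CCT TCC AGG TCT — ATG at 43, stop TAA at 52 → 12 nt.
Frame -2: GCA CAT ATG AAC AGG CTG AGC TAA ATT TAT GTA GGA TAT AGA TGG TAC CCT AAA CGG TCA CCT GCC CTT CCA GGT CTT — ATG at 8, stop TAA at 23 → 18 nt.
Frame -3: CAC ATA TGA ACA GGC TGA GCT AAA TTT ATG TAG GAT ATA GAT GGT ACC CTA AAC GGT CAC CTG CCC TTC CAG GTC — ATG at 30, stop TAG at 33 → 6 nt.
Longest: frame -2, positions 8–25, 18 nt = 6 codons = 5 aa. → 5 amino acids.

5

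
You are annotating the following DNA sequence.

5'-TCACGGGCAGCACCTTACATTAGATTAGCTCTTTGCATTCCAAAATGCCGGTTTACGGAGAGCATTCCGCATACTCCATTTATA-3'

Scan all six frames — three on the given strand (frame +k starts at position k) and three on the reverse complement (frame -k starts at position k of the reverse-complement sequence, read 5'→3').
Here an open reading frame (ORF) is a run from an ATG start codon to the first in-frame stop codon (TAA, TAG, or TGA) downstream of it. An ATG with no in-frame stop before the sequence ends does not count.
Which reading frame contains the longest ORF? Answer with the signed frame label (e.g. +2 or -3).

Reverse complement (5'→3'): TATAAATGGAGTATGCGGAATGCTCTCCGTAAACCGGCATTTTGGAATGCAAAGAGCTAATCTAATGTAAGGTGCTGCCCGTGA
Frame +1: TCA CGG GCA GCA CCT TAC ATT AGA TTA GCT CTT TGC ATT CCA AAA TGC CGG TTT ACG GAG AGC ATT CCG CAT ACT CCA TTT ATA — no ATG→stop ORF.
Frame +2: CAC GGG CAG CAC CTT ACA TTA GAT TAG CTC TTT GCA TTC CAA AAT GCC GGT TTA CGG AGA GCA TTC CGC ATA CTC CAT TTA — no ATG→stop ORF.
Frame +3: ACG GGC AGC ACC TTA CAT TAG ATT AGC TCT TTG CAT TCC AAA ATG CCG GTT TAC GGA GAG CAT TCC GCA TAC TCC ATT TAT — no ATG→stop ORF.
Frame -1: TAT AAA TGG AGT ATG CGG AAT GCT CTC CGT AAA CCG GCA TTT TGG AAT GCA AAG AGC TAA TCT AAT GTA AGG TGC TGC CCG TGA — ATG at 13, stop TAA at 58 → 48 nt.
Frame -2: ATA AAT GGA GTA TGC GGA ATG CTC TCC GTA AAC CGG CAT TTT GGA ATG CAA AGA GCT AAT CTA ATG TAA GGT GCT GCC CGT — ATG at 20, stop TAA at 68 → 51 nt; ATG at 47, stop TAA at 68 → 24 nt; ATG at 65, stop TAA at 68 → 6 nt.
Frame -3: TAA ATG GAG TAT GCG GAA TGC TCT CCG TAA ACC GGC ATT TTG GAA TGC AAA GAG CTA ATC TAA TGT AAG GTG CTG CCC GTG — ATG at 6, stop TAA at 30 → 27 nt.
Longest ORF is 51 nt in frame -2 (positions 20–70).

-2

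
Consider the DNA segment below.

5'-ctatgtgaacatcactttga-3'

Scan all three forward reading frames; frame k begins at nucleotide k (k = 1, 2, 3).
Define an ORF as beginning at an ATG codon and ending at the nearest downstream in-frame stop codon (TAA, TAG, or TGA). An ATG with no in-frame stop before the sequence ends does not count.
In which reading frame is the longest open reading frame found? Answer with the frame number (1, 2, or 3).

3

Frame 1: CTA TGT GAA CAT CAC TTT — no ATG→stop ORF.
Frame 2: TAT GTG AAC ATC ACT TTG — no ATG→stop ORF.
Frame 3: ATG TGA ACA TCA CTT TGA — ATG at 3, stop TGA at 6 → 6 nt.
Longest ORF is 6 nt in frame 3 (positions 3–8).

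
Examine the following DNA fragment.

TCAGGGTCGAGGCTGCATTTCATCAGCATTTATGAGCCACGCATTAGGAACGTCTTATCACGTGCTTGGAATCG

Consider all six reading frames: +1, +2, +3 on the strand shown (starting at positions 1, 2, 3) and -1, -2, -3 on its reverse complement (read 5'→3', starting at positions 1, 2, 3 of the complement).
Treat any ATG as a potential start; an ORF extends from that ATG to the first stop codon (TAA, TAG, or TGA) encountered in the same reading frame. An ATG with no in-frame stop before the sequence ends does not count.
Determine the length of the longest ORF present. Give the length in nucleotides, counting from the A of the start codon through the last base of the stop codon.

Reverse complement (5'→3'): CGATTCCAAGCACGTGATAAGACGTTCCTAATGCGTGGCTCATAAATGCTGATGAAATGCAGCCTCGACCCTGA
Frame +1: TCA GGG TCG AGG CTG CAT TTC ATC AGC ATT TAT GAG CCA CGC ATT AGG AAC GTC TTA TCA CGT GCT TGG AAT — no ATG→stop ORF.
Frame +2: CAG GGT CGA GGC TGC ATT TCA TCA GCA TTT ATG AGC CAC GCA TTA GGA ACG TCT TAT CAC GTG CTT GGA ATC — no ATG→stop ORF.
Frame +3: AGG GTC GAG GCT GCA TTT CAT CAG CAT TTA TGA GCC ACG CAT TAG GAA CGT CTT ATC ACG TGC TTG GAA TCG — no ATG→stop ORF.
Frame -1: CGA TTC CAA GCA CGT GAT AAG ACG TTC CTA ATG CGT GGC TCA TAA ATG CTG ATG AAA TGC AGC CTC GAC CCT — ATG at 31, stop TAA at 43 → 15 nt.
Frame -2: GAT TCC AAG CAC GTG ATA AGA CGT TCC TAA TGC GTG GCT CAT AAA TGC TGA TGA AAT GCA GCC TCG ACC CTG — no ATG→stop ORF.
Frame -3: ATT CCA AGC ACG TGA TAA GAC GTT CCT AAT GCG TGG CTC ATA AAT GCT GAT GAA ATG CAG CCT CGA CCC TGA — ATG at 57, stop TGA at 72 → 18 nt.
Longest: frame -3, positions 57–74, 18 nt = 6 codons = 5 aa. → 18 nucleotides.

18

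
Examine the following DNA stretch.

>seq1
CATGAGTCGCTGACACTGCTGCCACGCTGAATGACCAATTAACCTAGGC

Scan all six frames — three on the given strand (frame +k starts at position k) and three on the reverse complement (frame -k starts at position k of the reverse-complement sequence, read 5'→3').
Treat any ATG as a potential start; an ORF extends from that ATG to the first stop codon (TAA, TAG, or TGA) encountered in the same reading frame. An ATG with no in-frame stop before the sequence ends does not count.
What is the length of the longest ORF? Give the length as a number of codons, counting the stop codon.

Reverse complement (5'→3'): GCCTAGGTTAATTGGTCATTCAGCGTGGCAGCAGTGTCAGCGACTCATG
Frame +1: CAT GAG TCG CTG ACA CTG CTG CCA CGC TGA ATG ACC AAT TAA CCT AGG — ATG at 31, stop TAA at 40 → 12 nt.
Frame +2: ATG AGT CGC TGA CAC TGC TGC CAC GCT GAA TGA CCA ATT AAC CTA GGC — ATG at 2, stop TGA at 11 → 12 nt.
Frame +3: TGA GTC GCT GAC ACT GCT GCC ACG CTG AAT GAC CAA TTA ACC TAG — no ATG→stop ORF.
Frame -1: GCC TAG GTT AAT TGG TCA TTC AGC GTG GCA GCA GTG TCA GCG ACT CAT — no ATG→stop ORF.
Frame -2: CCT AGG TTA ATT GGT CAT TCA GCG TGG CAG CAG TGT CAG CGA CTC ATG — no ATG→stop ORF.
Frame -3: CTA GGT TAA TTG GTC ATT CAG CGT GGC AGC AGT GTC AGC GAC TCA — no ATG→stop ORF.
Longest: frame +1, positions 31–42, 12 nt = 4 codons = 3 aa. → 4 codons.

4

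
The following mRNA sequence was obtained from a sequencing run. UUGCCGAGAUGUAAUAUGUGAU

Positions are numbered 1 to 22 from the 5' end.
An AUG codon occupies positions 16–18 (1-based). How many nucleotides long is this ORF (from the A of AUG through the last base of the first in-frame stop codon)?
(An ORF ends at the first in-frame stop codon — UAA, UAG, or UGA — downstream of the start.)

6

Codons from position 16: AUG (16–18), UGA (19–21).
UGA is the first in-frame stop; ORF spans 16–21, 6 nucleotides.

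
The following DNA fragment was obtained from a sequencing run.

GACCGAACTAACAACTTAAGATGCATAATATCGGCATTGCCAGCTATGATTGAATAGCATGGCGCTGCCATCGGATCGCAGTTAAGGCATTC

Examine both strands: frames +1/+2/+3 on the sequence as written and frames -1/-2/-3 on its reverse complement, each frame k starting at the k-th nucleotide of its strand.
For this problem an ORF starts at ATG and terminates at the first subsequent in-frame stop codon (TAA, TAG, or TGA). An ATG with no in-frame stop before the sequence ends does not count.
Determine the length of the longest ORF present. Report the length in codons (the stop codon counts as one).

15

Reverse complement (5'→3'): GAATGCCTTAACTGCGATCCGATGGCAGCGCCATGCTATTCAATCATAGCTGGCAATGCCGATATTATGCATCTTAAGTTGTTAGTTCGGTC
Frame +1: GAC CGA ACT AAC AAC TTA AGA TGC ATA ATA TCG GCA TTG CCA GCT ATG ATT GAA TAG CAT GGC GCT GCC ATC GGA TCG CAG TTA AGG CAT — ATG at 46, stop TAG at 55 → 12 nt.
Frame +2: ACC GAA CTA ACA ACT TAA GAT GCA TAA TAT CGG CAT TGC CAG CTA TGA TTG AAT AGC ATG GCG CTG CCA TCG GAT CGC AGT TAA GGC ATT — ATG at 59, stop TAA at 83 → 27 nt.
Frame +3: CCG AAC TAA CAA CTT AAG ATG CAT AAT ATC GGC ATT GCC AGC TAT GAT TGA ATA GCA TGG CGC TGC CAT CGG ATC GCA GTT AAG GCA TTC — ATG at 21, stop TGA at 51 → 33 nt.
Frame -1: GAA TGC CTT AAC TGC GAT CCG ATG GCA GCG CCA TGC TAT TCA ATC ATA GCT GGC AAT GCC GAT ATT ATG CAT CTT AAG TTG TTA GTT CGG — no ATG→stop ORF.
Frame -2: AAT GCC TTA ACT GCG ATC CGA TGG CAG CGC CAT GCT ATT CAA TCA TAG CTG GCA ATG CCG ATA TTA TGC ATC TTA AGT TGT TAG TTC GGT — ATG at 56, stop TAG at 83 → 30 nt.
Frame -3: ATG CCT TAA CTG CGA TCC GAT GGC AGC GCC ATG CTA TTC AAT CAT AGC TGG CAA TGC CGA TAT TAT GCA TCT TAA GTT GTT AGT TCG GTC — ATG at 3, stop TAA at 9 → 9 nt; ATG at 33, stop TAA at 75 → 45 nt.
Longest: frame -3, positions 33–77, 45 nt = 15 codons = 14 aa. → 15 codons.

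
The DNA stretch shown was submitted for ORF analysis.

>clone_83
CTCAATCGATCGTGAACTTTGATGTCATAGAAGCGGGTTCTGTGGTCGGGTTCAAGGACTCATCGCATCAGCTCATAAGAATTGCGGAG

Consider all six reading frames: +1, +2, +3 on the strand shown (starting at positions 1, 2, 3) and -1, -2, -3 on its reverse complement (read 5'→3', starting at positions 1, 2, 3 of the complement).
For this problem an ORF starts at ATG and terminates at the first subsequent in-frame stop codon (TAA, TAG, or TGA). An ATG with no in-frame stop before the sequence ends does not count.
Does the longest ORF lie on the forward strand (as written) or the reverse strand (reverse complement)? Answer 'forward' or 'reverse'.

Reverse complement (5'→3'): CTCCGCAATTCTTATGAGCTGATGCGATGAGTCCTTGAACCCGACCACAGAACCCGCTTCTATGACATCAAAGTTCACGATCGATTGAG
Frame +1: CTC AAT CGA TCG TGA ACT TTG ATG TCA TAG AAG CGG GTT CTG TGG TCG GGT TCA AGG ACT CAT CGC ATC AGC TCA TAA GAA TTG CGG — ATG at 22, stop TAG at 28 → 9 nt.
Frame +2: TCA ATC GAT CGT GAA CTT TGA TGT CAT AGA AGC GGG TTC TGT GGT CGG GTT CAA GGA CTC ATC GCA TCA GCT CAT AAG AAT TGC GGA — no ATG→stop ORF.
Frame +3: CAA TCG ATC GTG AAC TTT GAT GTC ATA GAA GCG GGT TCT GTG GTC GGG TTC AAG GAC TCA TCG CAT CAG CTC ATA AGA ATT GCG GAG — no ATG→stop ORF.
Frame -1: CTC CGC AAT TCT TAT GAG CTG ATG CGA TGA GTC CTT GAA CCC GAC CAC AGA ACC CGC TTC TAT GAC ATC AAA GTT CAC GAT CGA TTG — ATG at 22, stop TGA at 28 → 9 nt.
Frame -2: TCC GCA ATT CTT ATG AGC TGA TGC GAT GAG TCC TTG AAC CCG ACC ACA GAA CCC GCT TCT ATG ACA TCA AAG TTC ACG ATC GAT TGA — ATG at 14, stop TGA at 20 → 9 nt; ATG at 62, stop TGA at 86 → 27 nt.
Frame -3: CCG CAA TTC TTA TGA GCT GAT GCG ATG AGT CCT TGA ACC CGA CCA CAG AAC CCG CTT CTA TGA CAT CAA AGT TCA CGA TCG ATT GAG — ATG at 27, stop TGA at 36 → 12 nt.
Forward-strand max 9 nt; reverse-strand max 27 nt. The reverse strand has the longer ORF.

reverse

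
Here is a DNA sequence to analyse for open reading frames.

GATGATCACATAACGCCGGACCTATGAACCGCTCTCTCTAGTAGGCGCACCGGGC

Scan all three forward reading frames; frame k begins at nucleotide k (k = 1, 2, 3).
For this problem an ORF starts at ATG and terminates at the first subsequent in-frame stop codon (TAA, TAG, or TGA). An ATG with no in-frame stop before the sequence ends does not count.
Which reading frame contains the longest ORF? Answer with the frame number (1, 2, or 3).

3

Frame 1: GAT GAT CAC ATA ACG CCG GAC CTA TGA ACC GCT CTC TCT AGT AGG CGC ACC GGG — no ATG→stop ORF.
Frame 2: ATG ATC ACA TAA CGC CGG ACC TAT GAA CCG CTC TCT CTA GTA GGC GCA CCG GGC — ATG at 2, stop TAA at 11 → 12 nt.
Frame 3: TGA TCA CAT AAC GCC GGA CCT ATG AAC CGC TCT CTC TAG TAG GCG CAC CGG — ATG at 24, stop TAG at 39 → 18 nt.
Longest ORF is 18 nt in frame 3 (positions 24–41).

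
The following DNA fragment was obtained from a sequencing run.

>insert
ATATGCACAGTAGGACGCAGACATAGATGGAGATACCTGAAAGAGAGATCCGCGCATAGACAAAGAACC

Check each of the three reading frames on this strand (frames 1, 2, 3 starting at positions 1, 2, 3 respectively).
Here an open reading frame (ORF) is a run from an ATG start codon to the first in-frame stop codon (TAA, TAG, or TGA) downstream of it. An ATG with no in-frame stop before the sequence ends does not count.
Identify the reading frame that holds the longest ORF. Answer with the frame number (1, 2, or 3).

Frame 1: ATA TGC ACA GTA GGA CGC AGA CAT AGA TGG AGA TAC CTG AAA GAG AGA TCC GCG CAT AGA CAA AGA ACC — no ATG→stop ORF.
Frame 2: TAT GCA CAG TAG GAC GCA GAC ATA GAT GGA GAT ACC TGA AAG AGA GAT CCG CGC ATA GAC AAA GAA — no ATG→stop ORF.
Frame 3: ATG CAC AGT AGG ACG CAG ACA TAG ATG GAG ATA CCT GAA AGA GAG ATC CGC GCA TAG ACA AAG AAC — ATG at 3, stop TAG at 24 → 24 nt; ATG at 27, stop TAG at 57 → 33 nt.
Longest ORF is 33 nt in frame 3 (positions 27–59).

3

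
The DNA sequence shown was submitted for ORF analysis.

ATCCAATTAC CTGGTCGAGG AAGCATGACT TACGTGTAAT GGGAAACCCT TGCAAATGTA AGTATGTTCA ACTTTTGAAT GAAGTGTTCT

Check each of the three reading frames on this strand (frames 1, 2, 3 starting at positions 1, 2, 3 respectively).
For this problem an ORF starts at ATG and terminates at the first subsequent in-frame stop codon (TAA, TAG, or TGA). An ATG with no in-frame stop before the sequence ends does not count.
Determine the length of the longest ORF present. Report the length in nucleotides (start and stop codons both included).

Frame 1: ATC CAA TTA CCT GGT CGA GGA AGC ATG ACT TAC GTG TAA TGG GAA ACC CTT GCA AAT GTA AGT ATG TTC AAC TTT TGA ATG AAG TGT TCT — ATG at 25, stop TAA at 37 → 15 nt; ATG at 64, stop TGA at 76 → 15 nt.
Frame 2: TCC AAT TAC CTG GTC GAG GAA GCA TGA CTT ACG TGT AAT GGG AAA CCC TTG CAA ATG TAA GTA TGT TCA ACT TTT GAA TGA AGT GTT — ATG at 56, stop TAA at 59 → 6 nt.
Frame 3: CCA ATT ACC TGG TCG AGG AAG CAT GAC TTA CGT GTA ATG GGA AAC CCT TGC AAA TGT AAG TAT GTT CAA CTT TTG AAT GAA GTG TTC — no ATG→stop ORF.
Longest: frame 1, positions 25–39, 15 nt = 5 codons = 4 aa. → 15 nucleotides.

15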